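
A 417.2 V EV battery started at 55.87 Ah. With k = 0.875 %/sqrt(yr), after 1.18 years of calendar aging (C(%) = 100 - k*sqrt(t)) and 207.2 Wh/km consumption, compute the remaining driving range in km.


Step 1: capacity retention = 100 - 0.875 * sqrt(1.18) = 100 - 0.875 * 1.0863 = 99.049%
Step 2: C_now = 55.87 * 99.049/100 = 55.339 Ah
Step 3: E_pack = V * C_now = 417.2 * 55.339 = 23087 Wh
Step 4: range = E_pack / consumption = 23087 / 207.2 = 111.4 km

111.4 km


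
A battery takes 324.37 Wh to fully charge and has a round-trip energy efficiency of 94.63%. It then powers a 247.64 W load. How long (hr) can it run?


Step 1: E_discharge = eta/100 * E_charge = 94.63/100 * 324.37 = 306.95 Wh
Step 2: t = E_discharge / P = 306.95 / 247.64 = 1.240 hr

1.240 hr


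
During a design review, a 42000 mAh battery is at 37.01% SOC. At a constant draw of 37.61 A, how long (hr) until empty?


Convert: C_total = 42000 mAh = 42 Ah
Step 1: remaining = SOC/100 * C_total = 37.01/100 * 42 = 15.544 Ah
Step 2: t = remaining / I = 15.544 / 37.61 = 0.4133 hr

0.4133 hr


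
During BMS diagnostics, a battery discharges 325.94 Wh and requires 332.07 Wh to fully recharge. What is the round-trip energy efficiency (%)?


eta_e = E_dis / E_chg * 100 = 325.94 / 332.07 * 100 = 98.15%

98.15%


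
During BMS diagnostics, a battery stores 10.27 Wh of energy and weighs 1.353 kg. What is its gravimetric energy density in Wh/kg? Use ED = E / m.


Specific energy = 10.27 Wh / 1.353 kg = 7.591 Wh/kg

7.591 Wh/kg


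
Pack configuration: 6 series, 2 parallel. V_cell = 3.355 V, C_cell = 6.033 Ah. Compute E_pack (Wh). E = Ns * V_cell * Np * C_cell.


E = Ns * Vcell * Np * Ccell = 6 * 3.355 * 2 * 6.033 = 242.9 Wh

242.9 Wh


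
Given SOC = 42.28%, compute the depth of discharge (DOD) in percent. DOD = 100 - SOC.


DOD = 100 - SOC = 100 - 42.28 = 57.72%

57.72%


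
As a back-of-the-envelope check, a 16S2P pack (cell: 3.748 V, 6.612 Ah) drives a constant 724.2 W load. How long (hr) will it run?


Step 1: E_pack = Ns * V_cell * Np * C_cell = 16 * 3.748 * 2 * 6.612 = 793.02 Wh
Step 2: t = E_pack / P = 793.02 / 724.2 = 1.095 hr

1.095 hr


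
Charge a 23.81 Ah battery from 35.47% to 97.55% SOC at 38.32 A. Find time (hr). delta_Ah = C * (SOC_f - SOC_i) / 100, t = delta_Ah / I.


Step 1: dSOC = 97.55% - 35.47% = 62.08%
Step 2: delta_Ah = 23.81 * 62.08 / 100 = 14.781 Ah
Step 3: t = 14.781 / 38.32 = 0.3857 hr

0.3857 hr


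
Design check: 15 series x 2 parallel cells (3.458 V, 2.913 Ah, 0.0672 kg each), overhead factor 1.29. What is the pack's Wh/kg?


Step 1: V_pack = 15 * 3.458 = 51.87 V
Step 2: C_pack = 2 * 2.913 = 5.826 Ah
Step 3: E_pack = V_pack * C_pack = 51.87 * 5.826 = 302.19 Wh
Step 4: m_pack = 15 * 2 * 0.0672 * 1.29 = 2.6006 kg
Step 5: ED = E_pack / m_pack = 302.19 / 2.6006 = 116.2 Wh/kg

116.2 Wh/kg


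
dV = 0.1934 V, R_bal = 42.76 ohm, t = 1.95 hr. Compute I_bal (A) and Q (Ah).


I_bal = dV / R = 0.1934 / 42.76 = 0.0045229 A
Q = I_bal * t = 0.0045229 * 1.95 = 0.008820 Ah

I=0.0045229 A, Q=0.008820 Ah


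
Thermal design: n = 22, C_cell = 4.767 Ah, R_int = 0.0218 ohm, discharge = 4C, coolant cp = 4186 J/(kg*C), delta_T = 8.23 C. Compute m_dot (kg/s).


Step 1: I = 4 * 4.767 = 19.068 A
Step 2: Q_cell = I^2 * R = 19.068^2 * 0.0218 = 7.9262 W
Step 3: Q_total = 22 * 7.9262 = 174.38 W
Step 4: m_dot = Q_total / (cp * dT) = 174.38 / (4186 * 8.23) = 0.005062 kg/s

0.005062 kg/s


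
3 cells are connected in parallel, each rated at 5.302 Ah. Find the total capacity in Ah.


C_total = 3 * 5.302 = 15.906 Ah

15.906 Ah


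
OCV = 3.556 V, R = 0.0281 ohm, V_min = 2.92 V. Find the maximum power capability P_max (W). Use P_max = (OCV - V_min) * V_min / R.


dV = OCV - V_min = 0.636 V (so I_max = dV / R)
P_max = dV * V_min / R = 0.636 * 2.92 / 0.0281 = 66.09 W

66.09 W


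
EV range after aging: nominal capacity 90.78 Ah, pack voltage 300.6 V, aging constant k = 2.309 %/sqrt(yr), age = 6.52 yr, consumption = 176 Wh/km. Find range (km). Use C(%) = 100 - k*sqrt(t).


Step 1: capacity retention = 100 - 2.309 * sqrt(6.52) = 100 - 2.309 * 2.5534 = 94.104%
Step 2: C_now = 90.78 * 94.104/100 = 85.428 Ah
Step 3: E_pack = V * C_now = 300.6 * 85.428 = 25680 Wh
Step 4: range = E_pack / consumption = 25680 / 176 = 145.9 km

145.9 km


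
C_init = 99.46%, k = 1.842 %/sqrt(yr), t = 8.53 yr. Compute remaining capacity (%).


sqrt(t) = sqrt(8.53) = 2.9206
C_final = 99.46 - 1.842 * 2.9206 = 94.08%

94.08%


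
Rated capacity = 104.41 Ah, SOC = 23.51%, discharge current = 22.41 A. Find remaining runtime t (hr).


Step 1: remaining = SOC/100 * C_total = 23.51/100 * 104.41 = 24.547 Ah
Step 2: t = remaining / I = 24.547 / 22.41 = 1.095 hr

1.095 hr


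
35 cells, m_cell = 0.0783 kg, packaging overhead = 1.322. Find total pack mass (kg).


m_pack = n * m_cell * overhead = 35 * 0.0783 * 1.322 = 3.623 kg

3.623 kg


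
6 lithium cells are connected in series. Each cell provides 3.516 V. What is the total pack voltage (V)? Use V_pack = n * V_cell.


V_pack = n * V_cell = 6 * 3.516 = 21.096 V

21.096 V


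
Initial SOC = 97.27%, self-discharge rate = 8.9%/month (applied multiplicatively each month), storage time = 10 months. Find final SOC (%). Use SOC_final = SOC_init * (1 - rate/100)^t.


decay = (1 - 8.9/100)^10 = 0.39372
SOC_final = 97.27 * 0.39372 = 38.30%

38.30%


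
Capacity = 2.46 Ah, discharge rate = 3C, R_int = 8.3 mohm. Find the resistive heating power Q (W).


Convert: R = 8.3 mohm = 0.0083 ohm
Step 1: I = C_rate * capacity = 3 * 2.46 = 7.38 A
Step 2: Q = I^2 * R = 7.38^2 * 0.0083 = 54.464 * 0.0083 = 0.4521 W

0.4521 W


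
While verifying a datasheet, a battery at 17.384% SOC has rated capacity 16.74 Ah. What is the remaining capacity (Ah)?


remaining = SOC / 100 * total = 17.384 / 100 * 16.74 = 2.910 Ah

2.910 Ah


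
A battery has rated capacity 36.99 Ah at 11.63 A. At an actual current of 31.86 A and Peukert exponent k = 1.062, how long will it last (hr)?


Step 1: t_rated = C / I_rated = 36.99 / 11.63 = 3.1806 hr
Step 2: ratio = 11.63 / 31.86 = 0.36503
Step 3: ratio^k = 0.36503^1.062 = 0.34292
Step 4: t = t_rated * ratio^k = 3.1806 * 0.34292 = 1.091 hr

1.091 hr


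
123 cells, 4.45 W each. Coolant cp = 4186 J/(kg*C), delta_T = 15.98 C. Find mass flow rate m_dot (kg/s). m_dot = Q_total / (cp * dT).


Step 1: Total heat Q = 123 * 4.45 W = 547.35 W
Step 2: denom = cp * dT = 4186 * 15.98 = 66892
Step 3: m_dot = 547.35 / 66892 = 0.008183 kg/s

0.008183 kg/s


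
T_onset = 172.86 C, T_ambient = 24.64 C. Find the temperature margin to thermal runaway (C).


margin = T_onset - T_ambient = 172.86 - 24.64 = 148.22 C

148.22 C


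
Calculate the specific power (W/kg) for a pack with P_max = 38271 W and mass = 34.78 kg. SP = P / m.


SP = P / m = 38271 / 34.78 = 1100 W/kg

1100 W/kg


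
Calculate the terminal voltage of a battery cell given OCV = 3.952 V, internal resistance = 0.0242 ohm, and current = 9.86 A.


IR drop = 9.86 * 0.0242 = 0.23861 V
V = 3.952 - 0.23861 = 3.713 V

3.713 V


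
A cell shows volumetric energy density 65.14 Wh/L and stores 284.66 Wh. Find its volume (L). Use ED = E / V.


V = E / ED = 284.66 / 65.14 = 4.370 L

4.370 L


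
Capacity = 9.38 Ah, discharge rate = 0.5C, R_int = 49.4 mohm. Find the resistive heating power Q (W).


Convert: R = 49.4 mohm = 0.0494 ohm
Step 1: I = C_rate * capacity = 0.5 * 9.38 = 4.69 A
Step 2: Q = I^2 * R = 4.69^2 * 0.0494 = 21.996 * 0.0494 = 1.087 W

1.087 W


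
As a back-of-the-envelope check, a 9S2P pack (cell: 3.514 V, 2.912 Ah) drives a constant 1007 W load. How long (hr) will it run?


Step 1: E_pack = Ns * V_cell * Np * C_cell = 9 * 3.514 * 2 * 2.912 = 184.19 Wh
Step 2: t = E_pack / P = 184.19 / 1007 = 0.1829 hr

0.1829 hr


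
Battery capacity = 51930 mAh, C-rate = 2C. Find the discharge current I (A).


Convert: capacity = 51930 mAh = 51.93 Ah
I = C_rate * capacity = 2 * 51.93 = 103.86 A

103.86 A


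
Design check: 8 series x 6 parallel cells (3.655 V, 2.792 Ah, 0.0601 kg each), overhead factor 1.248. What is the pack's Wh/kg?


Step 1: V_pack = 8 * 3.655 = 29.24 V
Step 2: C_pack = 6 * 2.792 = 16.752 Ah
Step 3: E_pack = V_pack * C_pack = 29.24 * 16.752 = 489.83 Wh
Step 4: m_pack = 8 * 6 * 0.0601 * 1.248 = 3.6002 kg
Step 5: ED = E_pack / m_pack = 489.83 / 3.6002 = 136.1 Wh/kg

136.1 Wh/kg


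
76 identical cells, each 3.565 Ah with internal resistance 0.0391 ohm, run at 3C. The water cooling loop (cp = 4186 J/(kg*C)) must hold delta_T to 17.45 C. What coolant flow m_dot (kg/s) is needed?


Step 1: I = 3 * 3.565 = 10.695 A
Step 2: Q_cell = I^2 * R = 10.695^2 * 0.0391 = 4.4724 W
Step 3: Q_total = 76 * 4.4724 = 339.9 W
Step 4: m_dot = Q_total / (cp * dT) = 339.9 / (4186 * 17.45) = 0.004653 kg/s

0.004653 kg/s


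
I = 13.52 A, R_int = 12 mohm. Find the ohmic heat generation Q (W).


Convert: R = 12 mohm = 0.012 ohm
Q = I^2 * R = 13.52^2 * 0.012 = 2.193 W

2.193 W


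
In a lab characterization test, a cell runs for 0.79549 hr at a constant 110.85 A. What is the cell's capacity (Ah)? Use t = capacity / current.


C = I * t = 110.85 * 0.79549 = 88.18 Ah

88.18 Ah


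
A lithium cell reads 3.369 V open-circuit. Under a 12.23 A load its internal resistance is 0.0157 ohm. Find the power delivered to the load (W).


Step 1: V_terminal = OCV - I*R = 3.369 - 12.23 * 0.0157 = 3.177 V
Step 2: P_out = V_terminal * I = 3.177 * 12.23 = 38.85 W

38.85 W


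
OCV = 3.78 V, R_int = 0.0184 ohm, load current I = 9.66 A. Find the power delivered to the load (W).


Step 1: V_terminal = OCV - I*R = 3.78 - 9.66 * 0.0184 = 3.6023 V
Step 2: P_out = V_terminal * I = 3.6023 * 9.66 = 34.80 W

34.80 W


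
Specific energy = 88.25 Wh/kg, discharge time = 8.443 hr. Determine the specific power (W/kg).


Specific power = 88.25 Wh/kg / 8.443 hr = 10.45 W/kg

10.45 W/kg


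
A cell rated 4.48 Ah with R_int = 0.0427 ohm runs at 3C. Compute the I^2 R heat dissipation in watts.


Step 1: I = C_rate * capacity = 3 * 4.48 = 13.44 A
Step 2: Q = I^2 * R = 13.44^2 * 0.0427 = 180.63 * 0.0427 = 7.713 W

7.713 W


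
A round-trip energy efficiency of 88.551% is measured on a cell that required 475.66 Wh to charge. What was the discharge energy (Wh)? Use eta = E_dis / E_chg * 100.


E_dis = eta/100 * E_chg = 88.551/100 * 475.66 = 421.2 Wh

421.2 Wh


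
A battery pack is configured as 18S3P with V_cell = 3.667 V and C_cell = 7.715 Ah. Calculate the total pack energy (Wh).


V_pack = 18 * 3.667 = 66.006 V
C_pack = 3 * 7.715 = 23.145 Ah
E = V_pack * C_pack = 66.006 * 23.145 = 1528 Wh

1528 Wh


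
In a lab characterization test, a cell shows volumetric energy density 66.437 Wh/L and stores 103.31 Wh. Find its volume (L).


V = E / ED = 103.31 / 66.437 = 1.555 L

1.555 L


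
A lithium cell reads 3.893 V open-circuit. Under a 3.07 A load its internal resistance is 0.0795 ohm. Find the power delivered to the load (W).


Step 1: V_terminal = OCV - I*R = 3.893 - 3.07 * 0.0795 = 3.6489 V
Step 2: P_out = V_terminal * I = 3.6489 * 3.07 = 11.20 W

11.20 W


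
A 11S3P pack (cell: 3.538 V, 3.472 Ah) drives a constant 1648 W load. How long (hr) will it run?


Step 1: E_pack = Ns * V_cell * Np * C_cell = 11 * 3.538 * 3 * 3.472 = 405.37 Wh
Step 2: t = E_pack / P = 405.37 / 1648 = 0.2460 hr

0.2460 hr


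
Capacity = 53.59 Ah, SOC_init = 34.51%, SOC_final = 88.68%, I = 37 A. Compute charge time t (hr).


Step 1: dSOC = 88.68% - 34.51% = 54.17%
Step 2: delta_Ah = 53.59 * 54.17 / 100 = 29.03 Ah
Step 3: t = 29.03 / 37 = 0.7846 hr

0.7846 hr


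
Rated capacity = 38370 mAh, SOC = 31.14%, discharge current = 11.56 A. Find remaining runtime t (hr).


Convert: C_total = 38370 mAh = 38.37 Ah
Step 1: remaining = SOC/100 * C_total = 31.14/100 * 38.37 = 11.948 Ah
Step 2: t = remaining / I = 11.948 / 11.56 = 1.034 hr

1.034 hr


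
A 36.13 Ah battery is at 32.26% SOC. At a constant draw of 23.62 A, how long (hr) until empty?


Step 1: remaining = SOC/100 * C_total = 32.26/100 * 36.13 = 11.656 Ah
Step 2: t = remaining / I = 11.656 / 23.62 = 0.4935 hr

0.4935 hr


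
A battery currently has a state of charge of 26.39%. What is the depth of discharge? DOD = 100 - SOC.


Complement of SOC: DOD = 100% - 26.39% = 73.61%

73.61%


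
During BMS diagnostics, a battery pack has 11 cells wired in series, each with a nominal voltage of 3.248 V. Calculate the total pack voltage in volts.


With 11 cells in series at 3.248 V each, V_pack = 35.728 V

35.728 V


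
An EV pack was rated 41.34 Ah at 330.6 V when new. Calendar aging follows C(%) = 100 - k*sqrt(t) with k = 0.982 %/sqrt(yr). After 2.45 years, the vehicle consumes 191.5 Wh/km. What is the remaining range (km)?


Step 1: capacity retention = 100 - 0.982 * sqrt(2.45) = 100 - 0.982 * 1.5652 = 98.463%
Step 2: C_now = 41.34 * 98.463/100 = 40.705 Ah
Step 3: E_pack = V * C_now = 330.6 * 40.705 = 13457 Wh
Step 4: range = E_pack / consumption = 13457 / 191.5 = 70.27 km

70.27 km


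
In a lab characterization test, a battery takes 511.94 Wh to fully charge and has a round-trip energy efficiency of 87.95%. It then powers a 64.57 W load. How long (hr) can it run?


Step 1: E_discharge = eta/100 * E_charge = 87.95/100 * 511.94 = 450.25 Wh
Step 2: t = E_discharge / P = 450.25 / 64.57 = 6.973 hr

6.973 hr


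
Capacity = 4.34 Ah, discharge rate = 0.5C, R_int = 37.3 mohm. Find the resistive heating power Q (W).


Convert: R = 37.3 mohm = 0.0373 ohm
Step 1: I = C_rate * capacity = 0.5 * 4.34 = 2.17 A
Step 2: Q = I^2 * R = 2.17^2 * 0.0373 = 4.7089 * 0.0373 = 0.1756 W

0.1756 W


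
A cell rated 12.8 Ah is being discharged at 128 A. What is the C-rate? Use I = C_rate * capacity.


Rearranging: C_rate = 128 / 12.8 = 10C

10C


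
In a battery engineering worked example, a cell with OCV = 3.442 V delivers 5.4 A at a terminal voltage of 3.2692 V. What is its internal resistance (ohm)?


R = (OCV - V) / I = (3.442 - 3.2692) / 5.4 = 0.03200 ohm

0.03200 ohm


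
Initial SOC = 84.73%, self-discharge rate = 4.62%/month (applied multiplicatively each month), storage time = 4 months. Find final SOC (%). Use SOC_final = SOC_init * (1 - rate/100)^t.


Monthly retention factor = 1 - 4.62/100 = 0.9538
Over 4 months: factor^4 = 0.82762
SOC_final = 84.73 * 0.82762 = 70.12%

70.12%


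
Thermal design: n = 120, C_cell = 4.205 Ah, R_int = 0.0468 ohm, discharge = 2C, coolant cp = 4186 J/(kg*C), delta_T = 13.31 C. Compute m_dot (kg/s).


Step 1: I = 2 * 4.205 = 8.41 A
Step 2: Q_cell = I^2 * R = 8.41^2 * 0.0468 = 3.3101 W
Step 3: Q_total = 120 * 3.3101 = 397.21 W
Step 4: m_dot = Q_total / (cp * dT) = 397.21 / (4186 * 13.31) = 0.007129 kg/s

0.007129 kg/s


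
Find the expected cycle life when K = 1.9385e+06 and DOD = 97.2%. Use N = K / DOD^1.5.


Step 1: DOD^1.5 = 97.2^1.5 = 958.3
Step 2: N = 1.9385e+06 / 958.3 = 2023 cycles

2023 cycles


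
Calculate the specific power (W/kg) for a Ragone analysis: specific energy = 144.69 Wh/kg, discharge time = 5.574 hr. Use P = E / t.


P_specific = E / t = 144.69 / 5.574 = 25.96 W/kg

25.96 W/kg


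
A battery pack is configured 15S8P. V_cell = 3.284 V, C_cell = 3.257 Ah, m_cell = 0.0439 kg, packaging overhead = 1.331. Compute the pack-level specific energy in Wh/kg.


Step 1: V_pack = 15 * 3.284 = 49.26 V
Step 2: C_pack = 8 * 3.257 = 26.056 Ah
Step 3: E_pack = V_pack * C_pack = 49.26 * 26.056 = 1283.5 Wh
Step 4: m_pack = 15 * 8 * 0.0439 * 1.331 = 7.0117 kg
Step 5: ED = E_pack / m_pack = 1283.5 / 7.0117 = 183.1 Wh/kg

183.1 Wh/kg


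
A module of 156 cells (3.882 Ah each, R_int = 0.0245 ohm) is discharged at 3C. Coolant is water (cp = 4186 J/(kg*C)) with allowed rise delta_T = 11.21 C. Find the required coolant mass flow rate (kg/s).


Step 1: I = 3 * 3.882 = 11.646 A
Step 2: Q_cell = I^2 * R = 11.646^2 * 0.0245 = 3.3229 W
Step 3: Q_total = 156 * 3.3229 = 518.37 W
Step 4: m_dot = Q_total / (cp * dT) = 518.37 / (4186 * 11.21) = 0.01105 kg/s

0.01105 kg/s


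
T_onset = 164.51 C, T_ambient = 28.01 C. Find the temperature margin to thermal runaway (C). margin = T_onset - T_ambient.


Safety margin = 164.51 C - 28.01 C = 136.5 C

136.5 C


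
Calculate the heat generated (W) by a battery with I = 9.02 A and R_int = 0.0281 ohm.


I^2 = 81.36
Q = 81.36 * 0.0281 = 2.286 W

2.286 W


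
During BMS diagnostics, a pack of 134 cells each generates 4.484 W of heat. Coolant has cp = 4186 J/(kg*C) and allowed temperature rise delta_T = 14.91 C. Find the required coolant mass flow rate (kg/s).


Q_total = 134 * 4.484 = 600.86 W
m_dot = Q_total / (cp * dT) = 600.86 / (4186 * 14.91) = 0.009627 kg/s

0.009627 kg/s


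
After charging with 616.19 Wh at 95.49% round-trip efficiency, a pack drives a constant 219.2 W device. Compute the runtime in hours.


Step 1: E_discharge = eta/100 * E_charge = 95.49/100 * 616.19 = 588.4 Wh
Step 2: t = E_discharge / P = 588.4 / 219.2 = 2.684 hr

2.684 hr


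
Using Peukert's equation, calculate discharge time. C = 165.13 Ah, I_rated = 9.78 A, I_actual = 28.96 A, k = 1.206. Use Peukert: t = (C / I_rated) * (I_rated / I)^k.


t_rated = C / I_rated = 165.13 / 9.78 = 16.884 hr
(I_rated/I)^k = (0.33771)^1.206 = 0.27004
t = t_rated * (I_rated/I)^k = 16.884 * 0.27004 = 4.559 hr

4.559 hr


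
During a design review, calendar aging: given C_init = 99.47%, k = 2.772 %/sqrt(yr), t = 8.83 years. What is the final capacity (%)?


Step 1: sqrt(8.83 yr) = 2.9715
Step 2: drop = 2.772 * 2.9715 = 8.237
Step 3: C_final = 99.47 - 8.237 = 91.23%

91.23%


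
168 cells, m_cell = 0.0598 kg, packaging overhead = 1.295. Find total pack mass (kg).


Cell mass sum = 168 * 0.0598 = 10.046 kg
With overhead 1.295: m_pack = 10.046 * 1.295 = 13.01 kg

13.01 kg


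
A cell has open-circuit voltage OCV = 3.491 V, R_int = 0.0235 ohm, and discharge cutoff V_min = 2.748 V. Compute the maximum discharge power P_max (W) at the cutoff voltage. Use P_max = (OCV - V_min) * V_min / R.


P_max = (OCV - V_min) * V_min / R = (3.491 - 2.748) * 2.748 / 0.0235 = 0.743 * 2.748 / 0.0235 = 86.88 W

86.88 W


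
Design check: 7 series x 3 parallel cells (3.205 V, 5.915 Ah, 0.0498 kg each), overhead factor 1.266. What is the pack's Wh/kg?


Step 1: V_pack = 7 * 3.205 = 22.435 V
Step 2: C_pack = 3 * 5.915 = 17.745 Ah
Step 3: E_pack = V_pack * C_pack = 22.435 * 17.745 = 398.11 Wh
Step 4: m_pack = 7 * 3 * 0.0498 * 1.266 = 1.324 kg
Step 5: ED = E_pack / m_pack = 398.11 / 1.324 = 300.7 Wh/kg

300.7 Wh/kg


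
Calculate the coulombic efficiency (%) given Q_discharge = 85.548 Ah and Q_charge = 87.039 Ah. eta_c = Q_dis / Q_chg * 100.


Coulombic efficiency = 85.548/87.039 * 100% = 98.29%

98.29%


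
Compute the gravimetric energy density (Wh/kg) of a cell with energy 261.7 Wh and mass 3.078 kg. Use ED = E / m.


ED = E / m = 261.7 / 3.078 = 85.02 Wh/kg

85.02 Wh/kg


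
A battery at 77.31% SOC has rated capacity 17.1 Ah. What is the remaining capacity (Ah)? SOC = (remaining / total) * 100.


remaining = SOC / 100 * total = 77.31 / 100 * 17.1 = 13.22 Ah

13.22 Ah


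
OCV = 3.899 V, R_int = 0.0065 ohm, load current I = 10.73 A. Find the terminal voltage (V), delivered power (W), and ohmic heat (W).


Step 1: V_terminal = OCV - I*R = 3.899 - 10.73 * 0.0065 = 3.8293 V
Step 2: P_out = V_terminal * I = 3.8293 * 10.73 = 41.09 W
Step 3: Q = I^2 * R = 10.73^2 * 0.0065 = 0.7484 W

V=3.8293 V, P=41.09 W, Q=0.7484 W


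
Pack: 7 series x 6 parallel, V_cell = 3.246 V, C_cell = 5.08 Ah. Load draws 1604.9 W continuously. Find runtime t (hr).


Step 1: E_pack = Ns * V_cell * Np * C_cell = 7 * 3.246 * 6 * 5.08 = 692.57 Wh
Step 2: t = E_pack / P = 692.57 / 1604.9 = 0.4315 hr

0.4315 hr


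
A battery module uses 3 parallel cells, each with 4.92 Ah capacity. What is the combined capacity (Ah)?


Parallel capacities add: 3 * 4.92 Ah = 14.76 Ah

14.76 Ah


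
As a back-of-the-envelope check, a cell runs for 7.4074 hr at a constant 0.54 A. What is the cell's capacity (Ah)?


C = I * t = 0.54 * 7.4074 = 4.000 Ah

4.000 Ah


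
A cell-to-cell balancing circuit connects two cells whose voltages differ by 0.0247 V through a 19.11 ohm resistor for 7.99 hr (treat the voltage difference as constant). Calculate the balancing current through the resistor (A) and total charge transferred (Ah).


I_bal = dV / R = 0.0247 / 19.11 = 0.0012925 A
Q = I_bal * t = 0.0012925 * 7.99 = 0.01033 Ah

I=0.0012925 A, Q=0.01033 Ah


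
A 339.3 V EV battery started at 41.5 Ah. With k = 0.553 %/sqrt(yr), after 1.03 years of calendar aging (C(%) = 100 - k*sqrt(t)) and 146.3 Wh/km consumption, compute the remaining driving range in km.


Step 1: capacity retention = 100 - 0.553 * sqrt(1.03) = 100 - 0.553 * 1.0149 = 99.439%
Step 2: C_now = 41.5 * 99.439/100 = 41.267 Ah
Step 3: E_pack = V * C_now = 339.3 * 41.267 = 14002 Wh
Step 4: range = E_pack / consumption = 14002 / 146.3 = 95.71 km

95.71 km


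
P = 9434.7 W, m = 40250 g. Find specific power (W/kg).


Convert: m = 40250 g = 40.25 kg
SP = P / m = 9434.7 / 40.25 = 234.4 W/kg

234.4 W/kg


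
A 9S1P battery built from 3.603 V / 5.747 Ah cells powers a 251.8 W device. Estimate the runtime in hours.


Step 1: E_pack = Ns * V_cell * Np * C_cell = 9 * 3.603 * 1 * 5.747 = 186.36 Wh
Step 2: t = E_pack / P = 186.36 / 251.8 = 0.7401 hr

0.7401 hr


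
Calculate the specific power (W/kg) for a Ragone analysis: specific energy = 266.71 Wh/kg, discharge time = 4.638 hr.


P_specific = E / t = 266.71 / 4.638 = 57.51 W/kg

57.51 W/kg


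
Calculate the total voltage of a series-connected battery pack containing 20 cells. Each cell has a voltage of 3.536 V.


Series voltages add: 20 * 3.536 V = 70.72 V

70.72 V


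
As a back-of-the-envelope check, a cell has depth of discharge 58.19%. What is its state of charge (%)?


SOC = 100 - DOD = 100 - 58.19 = 41.81%

41.81%


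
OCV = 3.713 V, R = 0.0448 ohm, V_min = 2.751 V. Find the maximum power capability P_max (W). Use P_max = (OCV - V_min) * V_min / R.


P_max = (OCV - V_min) * V_min / R = (3.713 - 2.751) * 2.751 / 0.0448 = 0.962 * 2.751 / 0.0448 = 59.07 W

59.07 W


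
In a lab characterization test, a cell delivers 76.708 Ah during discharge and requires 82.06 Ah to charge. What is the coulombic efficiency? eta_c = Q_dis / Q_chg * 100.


Coulombic efficiency = 76.708/82.06 * 100% = 93.48%

93.48%


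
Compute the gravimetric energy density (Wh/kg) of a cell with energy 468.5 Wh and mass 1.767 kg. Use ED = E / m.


ED = E / m = 468.5 / 1.767 = 265.1 Wh/kg

265.1 Wh/kg


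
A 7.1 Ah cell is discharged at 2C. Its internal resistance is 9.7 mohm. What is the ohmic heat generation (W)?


Convert: R = 9.7 mohm = 0.0097 ohm
Step 1: I = C_rate * capacity = 2 * 7.1 = 14.2 A
Step 2: Q = I^2 * R = 14.2^2 * 0.0097 = 201.64 * 0.0097 = 1.956 W

1.956 W


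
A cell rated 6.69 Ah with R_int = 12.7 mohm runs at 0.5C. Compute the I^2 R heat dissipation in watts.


Convert: R = 12.7 mohm = 0.0127 ohm
Step 1: I = C_rate * capacity = 0.5 * 6.69 = 3.345 A
Step 2: Q = I^2 * R = 3.345^2 * 0.0127 = 11.189 * 0.0127 = 0.1421 W

0.1421 W


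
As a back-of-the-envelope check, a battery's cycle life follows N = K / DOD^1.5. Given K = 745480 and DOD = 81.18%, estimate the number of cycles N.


Step 1: DOD^1.5 = 81.18^1.5 = 731.43
Step 2: N = 745480 / 731.43 = 1019 cycles

1019 cycles


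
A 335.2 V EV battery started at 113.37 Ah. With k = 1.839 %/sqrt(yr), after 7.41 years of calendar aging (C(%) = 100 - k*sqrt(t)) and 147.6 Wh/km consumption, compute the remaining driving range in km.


Step 1: capacity retention = 100 - 1.839 * sqrt(7.41) = 100 - 1.839 * 2.7221 = 94.994%
Step 2: C_now = 113.37 * 94.994/100 = 107.69 Ah
Step 3: E_pack = V * C_now = 335.2 * 107.69 = 36098 Wh
Step 4: range = E_pack / consumption = 36098 / 147.6 = 244.6 km

244.6 km


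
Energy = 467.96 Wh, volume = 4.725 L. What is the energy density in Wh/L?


Volumetric ED = 467.96 Wh / 4.725 L = 99.04 Wh/L

99.04 Wh/L


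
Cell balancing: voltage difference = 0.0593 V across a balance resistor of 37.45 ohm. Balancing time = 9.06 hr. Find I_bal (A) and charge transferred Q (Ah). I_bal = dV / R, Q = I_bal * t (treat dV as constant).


I_bal = dV / R = 0.0593 / 37.45 = 0.0015834 A
Q = I_bal * t = 0.0015834 * 9.06 = 0.01435 Ah

I=0.0015834 A, Q=0.01435 Ah


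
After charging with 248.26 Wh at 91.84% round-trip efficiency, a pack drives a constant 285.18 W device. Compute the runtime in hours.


Step 1: E_discharge = eta/100 * E_charge = 91.84/100 * 248.26 = 228 Wh
Step 2: t = E_discharge / P = 228 / 285.18 = 0.7995 hr

0.7995 hr


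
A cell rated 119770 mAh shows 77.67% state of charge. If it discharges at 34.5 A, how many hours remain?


Convert: C_total = 119770 mAh = 119.77 Ah
Step 1: remaining = SOC/100 * C_total = 77.67/100 * 119.77 = 93.025 Ah
Step 2: t = remaining / I = 93.025 / 34.5 = 2.696 hr

2.696 hr


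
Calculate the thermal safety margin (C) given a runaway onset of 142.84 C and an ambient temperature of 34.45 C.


margin = T_onset - T_ambient = 142.84 - 34.45 = 108.39 C

108.39 C


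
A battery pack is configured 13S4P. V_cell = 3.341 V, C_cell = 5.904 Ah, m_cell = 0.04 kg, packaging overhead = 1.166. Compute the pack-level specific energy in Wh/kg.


Step 1: V_pack = 13 * 3.341 = 43.433 V
Step 2: C_pack = 4 * 5.904 = 23.616 Ah
Step 3: E_pack = V_pack * C_pack = 43.433 * 23.616 = 1025.7 Wh
Step 4: m_pack = 13 * 4 * 0.04 * 1.166 = 2.4253 kg
Step 5: ED = E_pack / m_pack = 1025.7 / 2.4253 = 422.9 Wh/kg

422.9 Wh/kg


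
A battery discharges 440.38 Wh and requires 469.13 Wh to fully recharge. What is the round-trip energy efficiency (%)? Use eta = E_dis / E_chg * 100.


eta_e = E_dis / E_chg * 100 = 440.38 / 469.13 * 100 = 93.87%

93.87%


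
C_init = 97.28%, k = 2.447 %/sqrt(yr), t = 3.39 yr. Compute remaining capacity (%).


sqrt(t) = sqrt(3.39) = 1.8412
C_final = 97.28 - 2.447 * 1.8412 = 92.77%

92.77%


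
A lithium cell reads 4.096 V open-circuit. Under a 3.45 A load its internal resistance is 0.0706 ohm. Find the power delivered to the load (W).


Step 1: V_terminal = OCV - I*R = 4.096 - 3.45 * 0.0706 = 3.8524 V
Step 2: P_out = V_terminal * I = 3.8524 * 3.45 = 13.29 W

13.29 W


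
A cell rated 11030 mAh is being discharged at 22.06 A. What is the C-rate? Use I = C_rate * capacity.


Convert: capacity = 11030 mAh = 11.03 Ah
C_rate = I / capacity = 22.06 / 11.03 = 2C

2C


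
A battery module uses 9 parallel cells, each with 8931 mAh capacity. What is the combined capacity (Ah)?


Convert: C_cell = 8931 mAh = 8.931 Ah
C_total = 9 * 8.931 = 80.379 Ah

80.379 Ah


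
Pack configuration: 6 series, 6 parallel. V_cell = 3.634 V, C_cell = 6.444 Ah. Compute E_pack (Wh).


E = Ns * Vcell * Np * Ccell = 6 * 3.634 * 6 * 6.444 = 843.0 Wh

843.0 Wh


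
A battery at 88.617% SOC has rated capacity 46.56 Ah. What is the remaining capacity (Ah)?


remaining = SOC / 100 * total = 88.617 / 100 * 46.56 = 41.26 Ah

41.26 Ah


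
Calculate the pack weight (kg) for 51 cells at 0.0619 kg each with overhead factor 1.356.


m_pack = n * m_cell * overhead = 51 * 0.0619 * 1.356 = 4.281 kg

4.281 kg


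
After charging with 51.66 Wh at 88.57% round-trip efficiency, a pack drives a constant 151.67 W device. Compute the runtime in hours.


Step 1: E_discharge = eta/100 * E_charge = 88.57/100 * 51.66 = 45.755 Wh
Step 2: t = E_discharge / P = 45.755 / 151.67 = 0.3017 hr

0.3017 hr


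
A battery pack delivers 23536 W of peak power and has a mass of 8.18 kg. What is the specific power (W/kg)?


SP = P / m = 23536 / 8.18 = 2877 W/kg

2877 W/kg


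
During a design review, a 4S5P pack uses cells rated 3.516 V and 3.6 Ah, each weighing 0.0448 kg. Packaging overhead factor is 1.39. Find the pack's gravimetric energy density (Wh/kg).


Step 1: V_pack = 4 * 3.516 = 14.064 V
Step 2: C_pack = 5 * 3.6 = 18 Ah
Step 3: E_pack = V_pack * C_pack = 14.064 * 18 = 253.15 Wh
Step 4: m_pack = 4 * 5 * 0.0448 * 1.39 = 1.2454 kg
Step 5: ED = E_pack / m_pack = 253.15 / 1.2454 = 203.3 Wh/kg

203.3 Wh/kg


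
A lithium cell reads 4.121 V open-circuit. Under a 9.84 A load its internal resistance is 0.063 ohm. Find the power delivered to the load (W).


Step 1: V_terminal = OCV - I*R = 4.121 - 9.84 * 0.063 = 3.5011 V
Step 2: P_out = V_terminal * I = 3.5011 * 9.84 = 34.45 W

34.45 W


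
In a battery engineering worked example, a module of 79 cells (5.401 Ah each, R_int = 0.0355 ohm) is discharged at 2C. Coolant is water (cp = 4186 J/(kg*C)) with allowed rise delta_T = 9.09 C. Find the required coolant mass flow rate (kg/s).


Step 1: I = 2 * 5.401 = 10.802 A
Step 2: Q_cell = I^2 * R = 10.802^2 * 0.0355 = 4.1423 W
Step 3: Q_total = 79 * 4.1423 = 327.24 W
Step 4: m_dot = Q_total / (cp * dT) = 327.24 / (4186 * 9.09) = 0.008600 kg/s

0.008600 kg/s


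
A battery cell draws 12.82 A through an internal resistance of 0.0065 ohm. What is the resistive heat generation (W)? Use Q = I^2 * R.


I^2 = 164.35
Q = 164.35 * 0.0065 = 1.068 W

1.068 W


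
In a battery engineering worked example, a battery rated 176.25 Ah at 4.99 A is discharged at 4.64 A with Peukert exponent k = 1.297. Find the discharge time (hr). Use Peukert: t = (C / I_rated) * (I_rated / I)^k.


Step 1: t_rated = C / I_rated = 176.25 / 4.99 = 35.321 hr
Step 2: ratio = 4.99 / 4.64 = 1.0754
Step 3: ratio^k = 1.0754^1.297 = 1.0989
Step 4: t = t_rated * ratio^k = 35.321 * 1.0989 = 38.81 hr

38.81 hr


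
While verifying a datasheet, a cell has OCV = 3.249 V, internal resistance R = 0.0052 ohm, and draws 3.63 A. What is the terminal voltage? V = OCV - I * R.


V = OCV - I*R = 3.249 - 3.63 * 0.0052 = 3.230 V

3.230 V


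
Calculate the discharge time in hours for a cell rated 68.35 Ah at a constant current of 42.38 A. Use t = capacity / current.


t = capacity / current = 68.35 / 42.38 = 1.613 hr

1.613 hr


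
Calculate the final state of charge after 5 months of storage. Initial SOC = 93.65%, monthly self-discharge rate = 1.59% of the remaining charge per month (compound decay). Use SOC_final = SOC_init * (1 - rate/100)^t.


decay = (1 - 1.59/100)^5 = 0.92299
SOC_final = 93.65 * 0.92299 = 86.44%

86.44%


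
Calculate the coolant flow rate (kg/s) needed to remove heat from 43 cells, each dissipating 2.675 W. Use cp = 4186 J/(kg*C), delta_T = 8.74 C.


Q_total = 43 * 2.675 = 115.03 W
m_dot = Q_total / (cp * dT) = 115.03 / (4186 * 8.74) = 0.003144 kg/s

0.003144 kg/s


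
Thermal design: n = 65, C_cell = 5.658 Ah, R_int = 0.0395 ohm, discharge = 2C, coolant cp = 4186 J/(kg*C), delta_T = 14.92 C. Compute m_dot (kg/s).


Step 1: I = 2 * 5.658 = 11.316 A
Step 2: Q_cell = I^2 * R = 11.316^2 * 0.0395 = 5.058 W
Step 3: Q_total = 65 * 5.058 = 328.77 W
Step 4: m_dot = Q_total / (cp * dT) = 328.77 / (4186 * 14.92) = 0.005264 kg/s

0.005264 kg/s


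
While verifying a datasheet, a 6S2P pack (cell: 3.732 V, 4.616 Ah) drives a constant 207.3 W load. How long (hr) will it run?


Step 1: E_pack = Ns * V_cell * Np * C_cell = 6 * 3.732 * 2 * 4.616 = 206.72 Wh
Step 2: t = E_pack / P = 206.72 / 207.3 = 0.9972 hr

0.9972 hr


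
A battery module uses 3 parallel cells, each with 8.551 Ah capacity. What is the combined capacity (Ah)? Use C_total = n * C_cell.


C_total = 3 * 8.551 = 25.653 Ah

25.653 Ah


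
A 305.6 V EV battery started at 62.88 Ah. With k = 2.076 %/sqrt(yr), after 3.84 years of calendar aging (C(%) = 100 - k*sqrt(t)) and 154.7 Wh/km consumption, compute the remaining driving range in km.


Step 1: capacity retention = 100 - 2.076 * sqrt(3.84) = 100 - 2.076 * 1.9596 = 95.932%
Step 2: C_now = 62.88 * 95.932/100 = 60.322 Ah
Step 3: E_pack = V * C_now = 305.6 * 60.322 = 18434 Wh
Step 4: range = E_pack / consumption = 18434 / 154.7 = 119.2 km

119.2 km


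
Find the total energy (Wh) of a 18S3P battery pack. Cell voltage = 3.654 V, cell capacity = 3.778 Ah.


V_pack = 18 * 3.654 = 65.772 V
C_pack = 3 * 3.778 = 11.334 Ah
E = V_pack * C_pack = 65.772 * 11.334 = 745.5 Wh

745.5 Wh


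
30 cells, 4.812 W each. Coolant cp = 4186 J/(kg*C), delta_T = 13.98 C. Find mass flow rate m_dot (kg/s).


Step 1: Total heat Q = 30 * 4.812 W = 144.36 W
Step 2: denom = cp * dT = 4186 * 13.98 = 58520
Step 3: m_dot = 144.36 / 58520 = 0.002467 kg/s

0.002467 kg/s


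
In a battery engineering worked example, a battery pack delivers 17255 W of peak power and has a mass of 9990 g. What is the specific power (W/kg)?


Convert: m = 9990 g = 9.99 kg
SP = P / m = 17255 / 9.99 = 1727 W/kg

1727 W/kg


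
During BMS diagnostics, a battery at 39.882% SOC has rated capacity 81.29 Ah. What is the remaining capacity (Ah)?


remaining = SOC / 100 * total = 39.882 / 100 * 81.29 = 32.42 Ah

32.42 Ah


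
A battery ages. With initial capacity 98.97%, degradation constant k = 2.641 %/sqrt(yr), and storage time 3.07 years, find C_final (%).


sqrt(t) = sqrt(3.07) = 1.7521
C_final = 98.97 - 2.641 * 1.7521 = 94.34%

94.34%


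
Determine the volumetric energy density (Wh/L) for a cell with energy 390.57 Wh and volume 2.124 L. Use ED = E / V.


ED = E / V = 390.57 / 2.124 = 183.9 Wh/L

183.9 Wh/L


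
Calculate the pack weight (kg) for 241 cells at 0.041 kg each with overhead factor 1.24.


Cell mass sum = 241 * 0.041 = 9.881 kg
With overhead 1.24: m_pack = 9.881 * 1.24 = 12.25 kg

12.25 kg


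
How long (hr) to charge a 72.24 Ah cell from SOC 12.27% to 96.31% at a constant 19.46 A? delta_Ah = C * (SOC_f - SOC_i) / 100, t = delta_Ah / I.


Step 1: dSOC = 96.31% - 12.27% = 84.04%
Step 2: delta_Ah = 72.24 * 84.04 / 100 = 60.71 Ah
Step 3: t = 60.71 / 19.46 = 3.120 hr

3.120 hr


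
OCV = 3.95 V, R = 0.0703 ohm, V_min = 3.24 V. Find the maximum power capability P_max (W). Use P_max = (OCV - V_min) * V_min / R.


dV = OCV - V_min = 0.71 V (so I_max = dV / R)
P_max = dV * V_min / R = 0.71 * 3.24 / 0.0703 = 32.72 W

32.72 W


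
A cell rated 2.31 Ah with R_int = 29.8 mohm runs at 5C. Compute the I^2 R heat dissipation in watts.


Convert: R = 29.8 mohm = 0.0298 ohm
Step 1: I = C_rate * capacity = 5 * 2.31 = 11.55 A
Step 2: Q = I^2 * R = 11.55^2 * 0.0298 = 133.4 * 0.0298 = 3.975 W

3.975 W


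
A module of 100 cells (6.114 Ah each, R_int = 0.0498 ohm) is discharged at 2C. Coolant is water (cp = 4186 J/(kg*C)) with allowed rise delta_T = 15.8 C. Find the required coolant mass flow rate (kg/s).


Step 1: I = 2 * 6.114 = 12.228 A
Step 2: Q_cell = I^2 * R = 12.228^2 * 0.0498 = 7.4463 W
Step 3: Q_total = 100 * 7.4463 = 744.63 W
Step 4: m_dot = Q_total / (cp * dT) = 744.63 / (4186 * 15.8) = 0.01126 kg/s

0.01126 kg/s


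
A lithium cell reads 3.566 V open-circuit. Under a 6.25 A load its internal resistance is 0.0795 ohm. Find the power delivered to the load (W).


Step 1: V_terminal = OCV - I*R = 3.566 - 6.25 * 0.0795 = 3.0691 V
Step 2: P_out = V_terminal * I = 3.0691 * 6.25 = 19.18 W

19.18 W


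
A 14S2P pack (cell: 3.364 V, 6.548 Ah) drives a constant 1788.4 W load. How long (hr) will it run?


Step 1: E_pack = Ns * V_cell * Np * C_cell = 14 * 3.364 * 2 * 6.548 = 616.77 Wh
Step 2: t = E_pack / P = 616.77 / 1788.4 = 0.3449 hr

0.3449 hr


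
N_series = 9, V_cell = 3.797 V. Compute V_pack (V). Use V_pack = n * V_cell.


V_pack = n * V_cell = 9 * 3.797 = 34.173 V

34.173 V


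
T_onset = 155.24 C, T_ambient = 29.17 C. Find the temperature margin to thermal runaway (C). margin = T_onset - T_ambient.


margin = T_onset - T_ambient = 155.24 - 29.17 = 126.07 C

126.07 C


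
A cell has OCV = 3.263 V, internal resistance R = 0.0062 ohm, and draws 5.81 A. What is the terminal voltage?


V = OCV - I*R = 3.263 - 5.81 * 0.0062 = 3.227 V

3.227 V


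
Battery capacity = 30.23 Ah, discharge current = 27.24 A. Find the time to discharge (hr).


Runtime = 30.23 Ah / 27.24 A = 1.110 hr

1.110 hr


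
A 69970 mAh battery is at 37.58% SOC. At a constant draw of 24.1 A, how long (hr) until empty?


Convert: C_total = 69970 mAh = 69.97 Ah
Step 1: remaining = SOC/100 * C_total = 37.58/100 * 69.97 = 26.295 Ah
Step 2: t = remaining / I = 26.295 / 24.1 = 1.091 hr

1.091 hr


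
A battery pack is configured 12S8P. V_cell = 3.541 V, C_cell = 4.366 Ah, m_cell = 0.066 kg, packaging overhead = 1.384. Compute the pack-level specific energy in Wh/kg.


Step 1: V_pack = 12 * 3.541 = 42.492 V
Step 2: C_pack = 8 * 4.366 = 34.928 Ah
Step 3: E_pack = V_pack * C_pack = 42.492 * 34.928 = 1484.2 Wh
Step 4: m_pack = 12 * 8 * 0.066 * 1.384 = 8.769 kg
Step 5: ED = E_pack / m_pack = 1484.2 / 8.769 = 169.3 Wh/kg

169.3 Wh/kg


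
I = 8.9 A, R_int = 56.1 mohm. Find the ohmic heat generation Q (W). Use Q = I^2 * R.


Convert: R = 56.1 mohm = 0.0561 ohm
I^2 = 79.21
Q = 79.21 * 0.0561 = 4.444 W

4.444 W


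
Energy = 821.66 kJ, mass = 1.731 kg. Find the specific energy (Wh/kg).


Convert: E = 821.66 kJ = 228.24 Wh
ED = E / m = 228.24 / 1.731 = 131.9 Wh/kg

131.9 Wh/kg


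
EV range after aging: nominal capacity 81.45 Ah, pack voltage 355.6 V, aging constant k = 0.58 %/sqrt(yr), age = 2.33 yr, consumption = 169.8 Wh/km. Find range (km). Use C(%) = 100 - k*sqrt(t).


Step 1: capacity retention = 100 - 0.58 * sqrt(2.33) = 100 - 0.58 * 1.5264 = 99.115%
Step 2: C_now = 81.45 * 99.115/100 = 80.729 Ah
Step 3: E_pack = V * C_now = 355.6 * 80.729 = 28707 Wh
Step 4: range = E_pack / consumption = 28707 / 169.8 = 169.1 km

169.1 km


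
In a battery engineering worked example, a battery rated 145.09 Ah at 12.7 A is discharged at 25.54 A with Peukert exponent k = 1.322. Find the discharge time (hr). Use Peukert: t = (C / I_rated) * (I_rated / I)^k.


t_rated = C / I_rated = 145.09 / 12.7 = 11.424 hr
(I_rated/I)^k = (0.49726)^1.322 = 0.39708
t = t_rated * (I_rated/I)^k = 11.424 * 0.39708 = 4.536 hr

4.536 hr


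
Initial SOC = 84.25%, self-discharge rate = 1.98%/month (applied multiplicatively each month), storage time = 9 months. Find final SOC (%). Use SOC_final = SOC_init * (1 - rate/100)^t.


decay = (1 - 1.98/100)^9 = 0.83528
SOC_final = 84.25 * 0.83528 = 70.37%

70.37%


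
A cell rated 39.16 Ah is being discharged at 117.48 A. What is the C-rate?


Rearranging: C_rate = 117.48 / 39.16 = 3C

3C


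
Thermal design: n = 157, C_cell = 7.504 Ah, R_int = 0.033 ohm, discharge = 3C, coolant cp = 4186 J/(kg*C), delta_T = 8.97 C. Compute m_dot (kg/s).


Step 1: I = 3 * 7.504 = 22.512 A
Step 2: Q_cell = I^2 * R = 22.512^2 * 0.033 = 16.724 W
Step 3: Q_total = 157 * 16.724 = 2625.7 W
Step 4: m_dot = Q_total / (cp * dT) = 2625.7 / (4186 * 8.97) = 0.06993 kg/s

0.06993 kg/s


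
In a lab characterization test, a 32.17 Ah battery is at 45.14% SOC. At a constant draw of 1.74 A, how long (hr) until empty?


Step 1: remaining = SOC/100 * C_total = 45.14/100 * 32.17 = 14.522 Ah
Step 2: t = remaining / I = 14.522 / 1.74 = 8.346 hr

8.346 hr


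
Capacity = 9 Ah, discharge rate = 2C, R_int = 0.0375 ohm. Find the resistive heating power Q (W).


Step 1: I = C_rate * capacity = 2 * 9 = 18 A
Step 2: Q = I^2 * R = 18^2 * 0.0375 = 324 * 0.0375 = 12.15 W

12.15 W


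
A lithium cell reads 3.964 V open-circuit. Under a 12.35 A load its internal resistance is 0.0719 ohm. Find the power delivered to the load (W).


Step 1: V_terminal = OCV - I*R = 3.964 - 12.35 * 0.0719 = 3.076 V
Step 2: P_out = V_terminal * I = 3.076 * 12.35 = 37.99 W

37.99 W


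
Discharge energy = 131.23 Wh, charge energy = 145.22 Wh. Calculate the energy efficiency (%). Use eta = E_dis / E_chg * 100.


Round-trip efficiency = 131.23/145.22 * 100% = 90.37%

90.37%


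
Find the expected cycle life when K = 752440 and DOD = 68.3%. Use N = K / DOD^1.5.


Step 1: DOD^1.5 = 68.3^1.5 = 564.46
Step 2: N = 752440 / 564.46 = 1333 cycles

1333 cycles
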